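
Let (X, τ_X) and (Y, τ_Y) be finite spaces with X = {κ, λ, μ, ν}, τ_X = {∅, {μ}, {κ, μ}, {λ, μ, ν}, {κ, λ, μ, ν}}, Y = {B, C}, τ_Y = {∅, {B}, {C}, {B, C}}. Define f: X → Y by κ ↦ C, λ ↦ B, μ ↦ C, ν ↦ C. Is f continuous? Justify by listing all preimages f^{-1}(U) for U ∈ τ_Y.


f is NOT continuous.

Compute f^{-1}(U) for each U ∈ τ_Y:
  U = ∅: f^{-1}(U) = ∅ ∈ τ_X ✓.
  U = {B}: f^{-1}(U) = {λ} ∉ τ_X ✗.
  U = {C}: f^{-1}(U) = {κ, μ, ν} ∉ τ_X ✗.
  U = {B, C}: f^{-1}(U) = {κ, λ, μ, ν} ∈ τ_X ✓.
Found U = {B} with f^{-1}(U) = {λ} not in τ_X. Therefore f is NOT continuous.


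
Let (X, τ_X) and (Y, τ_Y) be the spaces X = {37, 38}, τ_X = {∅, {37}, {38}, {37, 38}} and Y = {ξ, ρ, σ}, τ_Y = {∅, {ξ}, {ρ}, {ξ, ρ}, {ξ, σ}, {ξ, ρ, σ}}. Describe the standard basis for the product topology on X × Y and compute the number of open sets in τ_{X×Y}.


Basis B = {∅ × ∅, {37} × {ξ}, {37} × {ρ}, {38} × {ξ}, {38} × {ρ}, {37} × {ξ, ρ}, {37} × {ξ, σ}, {37, 38} × {ξ}, {37, 38} × {ρ}, {38} × {ξ, ρ}, {38} × {ξ, σ}, {37} × {ξ, ρ, σ}, {38} × {ξ, ρ, σ}, {37, 38} × {ξ, ρ}, {37, 38} × {ξ, σ}, {37, 38} × {ξ, ρ, σ}}; |τ_{X×Y}| = 36.

Enumerate products U × V with U ∈ τ_X, V ∈ τ_Y (deduplicated):
  ∅ × ∅ = {} (∅)
  {37} × {ξ} = {(37,ξ)}
  {37} × {ρ} = {(37,ρ)}
  {38} × {ξ} = {(38,ξ)}
  {38} × {ρ} = {(38,ρ)}
  {37} × {ξ, ρ} = {(37,ξ), (37,ρ)}
  {37} × {ξ, σ} = {(37,ξ), (37,σ)}
  {37, 38} × {ξ} = {(37,ξ), (38,ξ)}
  {37, 38} × {ρ} = {(37,ρ), (38,ρ)}
  {38} × {ξ, ρ} = {(38,ξ), (38,ρ)}
  {38} × {ξ, σ} = {(38,ξ), (38,σ)}
  {37} × {ξ, ρ, σ} = {(37,ξ), (37,ρ), (37,σ)}
  {38} × {ξ, ρ, σ} = {(38,ξ), (38,ρ), (38,σ)}
  {37, 38} × {ξ, ρ} = {(37,ξ), (37,ρ), (38,ξ), (38,ρ)}
  {37, 38} × {ξ, σ} = {(37,ξ), (37,σ), (38,ξ), (38,σ)}
  {37, 38} × {ξ, ρ, σ} = {(37,ξ), (37,ρ), (37,σ), (38,ξ), (38,ρ), (38,σ)}
These 16 distinct sets form the basis B.
Close under arbitrary unions to get τ_{X×Y}; counting gives |τ_{X×Y}| = 36.


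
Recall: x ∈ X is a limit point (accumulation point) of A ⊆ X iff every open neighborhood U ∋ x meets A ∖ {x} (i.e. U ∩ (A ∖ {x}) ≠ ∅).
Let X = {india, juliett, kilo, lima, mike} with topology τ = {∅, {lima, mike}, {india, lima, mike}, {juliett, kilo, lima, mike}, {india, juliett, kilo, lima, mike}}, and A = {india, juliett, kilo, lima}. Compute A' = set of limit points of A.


A' = {india, juliett, kilo, mike}

For each x ∈ X, list the open sets U ∈ τ with x ∈ U, then check whether U ∩ (A ∖ {x}) ≠ ∅ for every such U.
  x = india: opens ∋ x are {india, lima, mike}, {india, juliett, kilo, lima, mike}; each meets A ∖ {india}, so x IS a limit point.
  x = juliett: opens ∋ x are {juliett, kilo, lima, mike}, {india, juliett, kilo, lima, mike}; each meets A ∖ {juliett}, so x IS a limit point.
  x = kilo: opens ∋ x are {juliett, kilo, lima, mike}, {india, juliett, kilo, lima, mike}; each meets A ∖ {kilo}, so x IS a limit point.
  x = lima: open {lima, mike} ∋ x has {lima, mike} ∩ (A ∖ {lima}) = ∅, so x is NOT a limit point.
  x = mike: opens ∋ x are {lima, mike}, {india, lima, mike}, {juliett, kilo, lima, mike}, {india, juliett, kilo, lima, mike}; each meets A ∖ {mike}, so x IS a limit point.
Collecting: A' = {india, juliett, kilo, mike}.


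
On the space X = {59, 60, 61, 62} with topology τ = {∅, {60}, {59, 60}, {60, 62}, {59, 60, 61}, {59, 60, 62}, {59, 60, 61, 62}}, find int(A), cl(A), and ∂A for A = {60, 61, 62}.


int(A) = {60, 62}, cl(A) = {59, 60, 61, 62}, ∂A = {59, 61}.

Closed sets in (X, τ) are complements of opens:
  closed(X, τ) = {∅, {61}, {62}, {59, 61}, {61, 62}, {59, 61, 62}, {59, 60, 61, 62}}.
int(A) = ⋃ {U ∈ τ : U ⊆ A}. Opens contained in A: ∅, {60}, {60, 62}.
Taking the union of these: int(A) = {60, 62}.
cl(A) = ⋂ {C closed : A ⊆ C}. Closed sets containing A: {59, 60, 61, 62}.
Intersecting these: cl(A) = {59, 60, 61, 62}.
∂A = cl(A) ∖ int(A) = {59, 60, 61, 62} ∖ {60, 62} = {59, 61}.


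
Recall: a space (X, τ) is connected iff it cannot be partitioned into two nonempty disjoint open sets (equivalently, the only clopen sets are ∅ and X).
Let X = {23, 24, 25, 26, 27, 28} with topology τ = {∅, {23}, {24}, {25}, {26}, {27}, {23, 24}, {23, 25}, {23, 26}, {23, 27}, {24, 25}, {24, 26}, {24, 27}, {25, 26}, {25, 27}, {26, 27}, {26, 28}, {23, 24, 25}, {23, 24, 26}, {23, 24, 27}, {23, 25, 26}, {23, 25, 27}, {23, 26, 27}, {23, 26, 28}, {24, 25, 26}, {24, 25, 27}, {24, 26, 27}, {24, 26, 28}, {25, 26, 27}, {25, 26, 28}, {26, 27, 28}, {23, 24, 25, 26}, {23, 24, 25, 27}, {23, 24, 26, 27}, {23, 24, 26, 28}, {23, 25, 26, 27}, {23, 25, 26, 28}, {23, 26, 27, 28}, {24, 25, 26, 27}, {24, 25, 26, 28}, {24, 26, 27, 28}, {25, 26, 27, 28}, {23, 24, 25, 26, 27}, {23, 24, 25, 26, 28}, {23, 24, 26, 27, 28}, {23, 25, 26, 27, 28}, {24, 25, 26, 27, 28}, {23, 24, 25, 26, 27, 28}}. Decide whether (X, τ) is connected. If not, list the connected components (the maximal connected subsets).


(X, τ) is disconnected; components = [{23}, {24}, {25}, {27}, {26, 28}].

Find clopen sets (U ∈ τ with X ∖ U ∈ τ):
  U = ∅, X ∖ U = {23, 24, 25, 26, 27, 28} — both open, so U is clopen.
  U = {23}, X ∖ U = {24, 25, 26, 27, 28} — both open, so U is clopen.
  U = {24}, X ∖ U = {23, 25, 26, 27, 28} — both open, so U is clopen.
  U = {25}, X ∖ U = {23, 24, 26, 27, 28} — both open, so U is clopen.
  U = {27}, X ∖ U = {23, 24, 25, 26, 28} — both open, so U is clopen.
  U = {23, 24}, X ∖ U = {25, 26, 27, 28} — both open, so U is clopen.
  U = {23, 25}, X ∖ U = {24, 26, 27, 28} — both open, so U is clopen.
  U = {23, 27}, X ∖ U = {24, 25, 26, 28} — both open, so U is clopen.
  U = {24, 25}, X ∖ U = {23, 26, 27, 28} — both open, so U is clopen.
  U = {24, 27}, X ∖ U = {23, 25, 26, 28} — both open, so U is clopen.
  U = {25, 27}, X ∖ U = {23, 24, 26, 28} — both open, so U is clopen.
  U = {26, 28}, X ∖ U = {23, 24, 25, 27} — both open, so U is clopen.
  U = {23, 24, 25}, X ∖ U = {26, 27, 28} — both open, so U is clopen.
  U = {23, 24, 27}, X ∖ U = {25, 26, 28} — both open, so U is clopen.
  U = {23, 25, 27}, X ∖ U = {24, 26, 28} — both open, so U is clopen.
  U = {23, 26, 28}, X ∖ U = {24, 25, 27} — both open, so U is clopen.
  U = {24, 25, 27}, X ∖ U = {23, 26, 28} — both open, so U is clopen.
  U = {24, 26, 28}, X ∖ U = {23, 25, 27} — both open, so U is clopen.
  U = {25, 26, 28}, X ∖ U = {23, 24, 27} — both open, so U is clopen.
  U = {26, 27, 28}, X ∖ U = {23, 24, 25} — both open, so U is clopen.
  U = {23, 24, 25, 27}, X ∖ U = {26, 28} — both open, so U is clopen.
  U = {23, 24, 26, 28}, X ∖ U = {25, 27} — both open, so U is clopen.
  U = {23, 25, 26, 28}, X ∖ U = {24, 27} — both open, so U is clopen.
  U = {23, 26, 27, 28}, X ∖ U = {24, 25} — both open, so U is clopen.
  U = {24, 25, 26, 28}, X ∖ U = {23, 27} — both open, so U is clopen.
  U = {24, 26, 27, 28}, X ∖ U = {23, 25} — both open, so U is clopen.
  U = {25, 26, 27, 28}, X ∖ U = {23, 24} — both open, so U is clopen.
  U = {23, 24, 25, 26, 28}, X ∖ U = {27} — both open, so U is clopen.
  U = {23, 24, 26, 27, 28}, X ∖ U = {25} — both open, so U is clopen.
  U = {23, 25, 26, 27, 28}, X ∖ U = {24} — both open, so U is clopen.
  U = {24, 25, 26, 27, 28}, X ∖ U = {23} — both open, so U is clopen.
  U = {23, 24, 25, 26, 27, 28}, X ∖ U = ∅ — both open, so U is clopen.
Nontrivial clopen(s) exist: e.g. {23, 24, 25, 26, 28}. So (X, τ) is disconnected.
Compute connected components by grouping points that agree on all clopens:
  component: {23}
  component: {24}
  component: {25}
  component: {27}
  component: {26, 28}


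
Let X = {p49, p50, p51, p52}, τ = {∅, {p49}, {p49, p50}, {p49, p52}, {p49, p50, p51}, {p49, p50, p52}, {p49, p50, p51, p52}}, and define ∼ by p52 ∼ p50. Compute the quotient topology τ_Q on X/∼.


X/∼ = {[p49], [p50=p52], [p51]}; |τ_Q| = 4.

Equivalence classes: [p49], [p50=p52], [p51].
Quotient map π: X → X/∼ sends p49 ↦ [p49], p50 ↦ [p50=p52], p51 ↦ [p51], p52 ↦ [p50=p52].
For each subset V ⊆ X/∼, compute π^{-1}(V) ⊆ X and check whether π^{-1}(V) ∈ τ. V is open in τ_Q iff π^{-1}(V) ∈ τ.
  V = {}: π^{-1}(V) = ∅ ∈ τ ✓.
  V = {[p49]}: π^{-1}(V) = {p49} ∈ τ ✓.
  V = {[p50=p52]}: π^{-1}(V) = {p50, p52} ∉ τ ✗.
  V = {[p49], [p50=p52]}: π^{-1}(V) = {p49, p50, p52} ∈ τ ✓.
  V = {[p51]}: π^{-1}(V) = {p51} ∉ τ ✗.
  V = {[p49], [p51]}: π^{-1}(V) = {p49, p51} ∉ τ ✗.
  V = {[p50=p52], [p51]}: π^{-1}(V) = {p50, p51, p52} ∉ τ ✗.
  V = {[p49], [p50=p52], [p51]}: π^{-1}(V) = {p49, p50, p51, p52} ∈ τ ✓.
Open sets in the quotient: τ_Q = {{}, {[p49]}, {[p49], [p50=p52]}, {[p49], [p50=p52], [p51]}} (4 elements).


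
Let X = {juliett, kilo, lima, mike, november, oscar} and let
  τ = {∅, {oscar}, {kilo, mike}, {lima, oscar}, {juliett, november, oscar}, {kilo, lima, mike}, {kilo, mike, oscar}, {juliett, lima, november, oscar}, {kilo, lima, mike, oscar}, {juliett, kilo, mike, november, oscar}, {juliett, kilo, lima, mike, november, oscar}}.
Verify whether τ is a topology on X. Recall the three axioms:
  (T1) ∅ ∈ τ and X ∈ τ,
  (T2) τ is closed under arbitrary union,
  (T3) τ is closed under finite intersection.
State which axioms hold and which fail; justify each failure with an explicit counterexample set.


τ is NOT a topology on X.

Axiom (T1): ∅ ∈ τ? Yes; X ∈ τ? Yes.
Axiom (T2/T3): check pairwise unions and intersections of members of τ.
Counterexample for (T3): {lima, oscar} ∩ {kilo, lima, mike} = {lima} ∉ τ. Therefore τ is NOT a topology.


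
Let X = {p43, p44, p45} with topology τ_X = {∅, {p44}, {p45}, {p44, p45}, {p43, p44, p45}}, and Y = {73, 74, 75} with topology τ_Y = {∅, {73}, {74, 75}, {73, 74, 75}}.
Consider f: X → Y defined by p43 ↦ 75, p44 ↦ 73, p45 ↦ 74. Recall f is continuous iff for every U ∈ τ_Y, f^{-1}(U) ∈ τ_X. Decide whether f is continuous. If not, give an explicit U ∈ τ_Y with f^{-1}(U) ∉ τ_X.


f is NOT continuous.

Compute f^{-1}(U) for each U ∈ τ_Y:
  U = ∅: f^{-1}(U) = ∅ ∈ τ_X ✓.
  U = {73}: f^{-1}(U) = {p44} ∈ τ_X ✓.
  U = {74, 75}: f^{-1}(U) = {p43, p45} ∉ τ_X ✗.
  U = {73, 74, 75}: f^{-1}(U) = {p43, p44, p45} ∈ τ_X ✓.
Found U = {74, 75} with f^{-1}(U) = {p43, p45} not in τ_X. Therefore f is NOT continuous.


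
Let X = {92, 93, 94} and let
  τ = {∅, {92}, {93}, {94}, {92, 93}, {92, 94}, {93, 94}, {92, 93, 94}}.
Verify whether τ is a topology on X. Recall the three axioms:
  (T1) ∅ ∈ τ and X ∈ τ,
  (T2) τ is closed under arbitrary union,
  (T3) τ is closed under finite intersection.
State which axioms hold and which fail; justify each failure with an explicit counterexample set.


τ IS a topology on X.

Axiom (T1): ∅ ∈ τ? Yes; X ∈ τ? Yes.
Axiom (T2/T3): check pairwise unions and intersections of members of τ.
All pairwise intersections and unions checked — each lies in τ. Therefore τ satisfies (T1), (T2), (T3): it IS a topology on X.


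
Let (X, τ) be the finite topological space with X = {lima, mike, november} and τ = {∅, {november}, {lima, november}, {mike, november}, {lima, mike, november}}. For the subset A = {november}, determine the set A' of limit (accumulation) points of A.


A' = {lima, mike}

For each x ∈ X, list the open sets U ∈ τ with x ∈ U, then check whether U ∩ (A ∖ {x}) ≠ ∅ for every such U.
  x = lima: opens ∋ x are {lima, november}, {lima, mike, november}; each meets A ∖ {lima}, so x IS a limit point.
  x = mike: opens ∋ x are {mike, november}, {lima, mike, november}; each meets A ∖ {mike}, so x IS a limit point.
  x = november: open {november} ∋ x has {november} ∩ (A ∖ {november}) = ∅, so x is NOT a limit point.
Collecting: A' = {lima, mike}.


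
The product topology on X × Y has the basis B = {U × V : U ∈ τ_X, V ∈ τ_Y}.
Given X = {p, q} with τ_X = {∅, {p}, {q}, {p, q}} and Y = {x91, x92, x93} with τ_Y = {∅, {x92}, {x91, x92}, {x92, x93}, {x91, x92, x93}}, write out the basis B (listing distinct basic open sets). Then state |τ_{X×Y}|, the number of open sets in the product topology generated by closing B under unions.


Basis B = {∅ × ∅, {p} × {x92}, {q} × {x92}, {p} × {x91, x92}, {p} × {x92, x93}, {p, q} × {x92}, {q} × {x91, x92}, {q} × {x92, x93}, {p} × {x91, x92, x93}, {q} × {x91, x92, x93}, {p, q} × {x91, x92}, {p, q} × {x92, x93}, {p, q} × {x91, x92, x93}}; |τ_{X×Y}| = 25.

Enumerate products U × V with U ∈ τ_X, V ∈ τ_Y (deduplicated):
  ∅ × ∅ = {} (∅)
  {p} × {x92} = {(p,x92)}
  {q} × {x92} = {(q,x92)}
  {p} × {x91, x92} = {(p,x91), (p,x92)}
  {p} × {x92, x93} = {(p,x92), (p,x93)}
  {p, q} × {x92} = {(p,x92), (q,x92)}
  {q} × {x91, x92} = {(q,x91), (q,x92)}
  {q} × {x92, x93} = {(q,x92), (q,x93)}
  {p} × {x91, x92, x93} = {(p,x91), (p,x92), (p,x93)}
  {q} × {x91, x92, x93} = {(q,x91), (q,x92), (q,x93)}
  {p, q} × {x91, x92} = {(p,x91), (p,x92), (q,x91), (q,x92)}
  {p, q} × {x92, x93} = {(p,x92), (p,x93), (q,x92), (q,x93)}
  {p, q} × {x91, x92, x93} = {(p,x91), (p,x92), (p,x93), (q,x91), (q,x92), (q,x93)}
These 13 distinct sets form the basis B.
Close under arbitrary unions to get τ_{X×Y}; counting gives |τ_{X×Y}| = 25.


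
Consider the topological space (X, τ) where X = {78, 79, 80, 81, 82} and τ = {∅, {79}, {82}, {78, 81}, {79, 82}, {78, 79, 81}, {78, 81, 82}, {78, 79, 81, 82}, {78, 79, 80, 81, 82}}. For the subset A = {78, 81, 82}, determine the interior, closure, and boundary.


int(A) = {78, 81, 82}, cl(A) = {78, 80, 81, 82}, ∂A = {80}.

Closed sets in (X, τ) are complements of opens:
  closed(X, τ) = {∅, {80}, {79, 80}, {80, 82}, {78, 80, 81}, {79, 80, 82}, {78, 79, 80, 81}, {78, 80, 81, 82}, {78, 79, 80, 81, 82}}.
int(A) = ⋃ {U ∈ τ : U ⊆ A}. Opens contained in A: ∅, {82}, {78, 81}, {78, 81, 82}.
Taking the union of these: int(A) = {78, 81, 82}.
cl(A) = ⋂ {C closed : A ⊆ C}. Closed sets containing A: {78, 80, 81, 82}, {78, 79, 80, 81, 82}.
Intersecting these: cl(A) = {78, 80, 81, 82}.
∂A = cl(A) ∖ int(A) = {78, 80, 81, 82} ∖ {78, 81, 82} = {80}.


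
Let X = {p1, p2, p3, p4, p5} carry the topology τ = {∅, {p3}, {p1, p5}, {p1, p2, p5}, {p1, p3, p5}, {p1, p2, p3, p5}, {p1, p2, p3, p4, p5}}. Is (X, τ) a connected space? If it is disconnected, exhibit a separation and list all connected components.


(X, τ) is connected.

Find clopen sets (U ∈ τ with X ∖ U ∈ τ):
  U = ∅, X ∖ U = {p1, p2, p3, p4, p5} — both open, so U is clopen.
  U = {p1, p2, p3, p4, p5}, X ∖ U = ∅ — both open, so U is clopen.
Only trivial clopens (∅ and X) exist, so (X, τ) is connected.
Compute connected components by grouping points that agree on all clopens:
  component: {p1, p2, p3, p4, p5}


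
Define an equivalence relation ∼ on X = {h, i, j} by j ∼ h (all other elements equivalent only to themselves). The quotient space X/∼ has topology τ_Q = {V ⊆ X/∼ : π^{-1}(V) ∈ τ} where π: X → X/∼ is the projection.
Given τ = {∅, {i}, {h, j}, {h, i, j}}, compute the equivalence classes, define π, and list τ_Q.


X/∼ = {[h=j], [i]}; |τ_Q| = 4.

Equivalence classes: [h=j], [i].
Quotient map π: X → X/∼ sends h ↦ [h=j], i ↦ [i], j ↦ [h=j].
For each subset V ⊆ X/∼, compute π^{-1}(V) ⊆ X and check whether π^{-1}(V) ∈ τ. V is open in τ_Q iff π^{-1}(V) ∈ τ.
  V = {}: π^{-1}(V) = ∅ ∈ τ ✓.
  V = {[h=j]}: π^{-1}(V) = {h, j} ∈ τ ✓.
  V = {[i]}: π^{-1}(V) = {i} ∈ τ ✓.
  V = {[h=j], [i]}: π^{-1}(V) = {h, i, j} ∈ τ ✓.
Open sets in the quotient: τ_Q = {{}, {[h=j]}, {[i]}, {[h=j], [i]}} (4 elements).


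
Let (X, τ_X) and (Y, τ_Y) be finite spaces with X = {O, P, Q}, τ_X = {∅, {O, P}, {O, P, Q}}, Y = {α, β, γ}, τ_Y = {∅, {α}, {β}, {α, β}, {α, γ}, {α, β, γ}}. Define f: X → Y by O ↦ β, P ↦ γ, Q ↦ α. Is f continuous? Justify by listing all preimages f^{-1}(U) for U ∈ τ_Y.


f is NOT continuous.

Compute f^{-1}(U) for each U ∈ τ_Y:
  U = ∅: f^{-1}(U) = ∅ ∈ τ_X ✓.
  U = {α}: f^{-1}(U) = {Q} ∉ τ_X ✗.
  U = {β}: f^{-1}(U) = {O} ∉ τ_X ✗.
  U = {α, β}: f^{-1}(U) = {O, Q} ∉ τ_X ✗.
  U = {α, γ}: f^{-1}(U) = {P, Q} ∉ τ_X ✗.
  U = {α, β, γ}: f^{-1}(U) = {O, P, Q} ∈ τ_X ✓.
Found U = {α} with f^{-1}(U) = {Q} not in τ_X. Therefore f is NOT continuous.


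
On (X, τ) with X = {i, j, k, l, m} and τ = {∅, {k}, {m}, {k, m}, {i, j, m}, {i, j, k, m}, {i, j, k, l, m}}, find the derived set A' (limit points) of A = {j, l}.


A' = {i, l}

For each x ∈ X, list the open sets U ∈ τ with x ∈ U, then check whether U ∩ (A ∖ {x}) ≠ ∅ for every such U.
  x = i: opens ∋ x are {i, j, m}, {i, j, k, m}, {i, j, k, l, m}; each meets A ∖ {i}, so x IS a limit point.
  x = j: open {i, j, m} ∋ x has {i, j, m} ∩ (A ∖ {j}) = ∅, so x is NOT a limit point.
  x = k: open {k} ∋ x has {k} ∩ (A ∖ {k}) = ∅, so x is NOT a limit point.
  x = l: opens ∋ x are {i, j, k, l, m}; each meets A ∖ {l}, so x IS a limit point.
  x = m: open {m} ∋ x has {m} ∩ (A ∖ {m}) = ∅, so x is NOT a limit point.
Collecting: A' = {i, l}.


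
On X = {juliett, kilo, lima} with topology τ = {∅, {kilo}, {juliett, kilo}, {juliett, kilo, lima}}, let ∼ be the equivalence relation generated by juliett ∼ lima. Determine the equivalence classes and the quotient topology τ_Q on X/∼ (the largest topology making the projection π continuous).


X/∼ = {[juliett=lima], [kilo]}; |τ_Q| = 3.

Equivalence classes: [juliett=lima], [kilo].
Quotient map π: X → X/∼ sends juliett ↦ [juliett=lima], kilo ↦ [kilo], lima ↦ [juliett=lima].
For each subset V ⊆ X/∼, compute π^{-1}(V) ⊆ X and check whether π^{-1}(V) ∈ τ. V is open in τ_Q iff π^{-1}(V) ∈ τ.
  V = {}: π^{-1}(V) = ∅ ∈ τ ✓.
  V = {[juliett=lima]}: π^{-1}(V) = {juliett, lima} ∉ τ ✗.
  V = {[kilo]}: π^{-1}(V) = {kilo} ∈ τ ✓.
  V = {[juliett=lima], [kilo]}: π^{-1}(V) = {juliett, kilo, lima} ∈ τ ✓.
Open sets in the quotient: τ_Q = {{}, {[kilo]}, {[juliett=lima], [kilo]}} (3 elements).


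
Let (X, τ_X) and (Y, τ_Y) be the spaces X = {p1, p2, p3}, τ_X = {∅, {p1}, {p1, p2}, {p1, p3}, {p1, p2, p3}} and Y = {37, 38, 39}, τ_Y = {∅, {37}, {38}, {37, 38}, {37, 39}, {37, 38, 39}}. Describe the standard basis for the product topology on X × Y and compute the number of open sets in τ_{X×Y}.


Basis B = {∅ × ∅, {p1} × {37}, {p1} × {38}, {p1} × {37, 38}, {p1} × {37, 39}, {p1, p2} × {37}, {p1, p3} × {37}, {p1, p2} × {38}, {p1, p3} × {38}, {p1} × {37, 38, 39}, {p1, p2, p3} × {37}, {p1, p2, p3} × {38}, {p1, p2} × {37, 38}, {p1, p3} × {37, 38}, {p1, p2} × {37, 39}, {p1, p3} × {37, 39}, {p1, p2} × {37, 38, 39}, {p1, p3} × {37, 38, 39}, {p1, p2, p3} × {37, 38}, {p1, p2, p3} × {37, 39}, {p1, p2, p3} × {37, 38, 39}}; |τ_{X×Y}| = 70.

Enumerate products U × V with U ∈ τ_X, V ∈ τ_Y (deduplicated):
  ∅ × ∅ = {} (∅)
  {p1} × {37} = {(p1,37)}
  {p1} × {38} = {(p1,38)}
  {p1} × {37, 38} = {(p1,37), (p1,38)}
  {p1} × {37, 39} = {(p1,37), (p1,39)}
  {p1, p2} × {37} = {(p1,37), (p2,37)}
  {p1, p3} × {37} = {(p1,37), (p3,37)}
  {p1, p2} × {38} = {(p1,38), (p2,38)}
  {p1, p3} × {38} = {(p1,38), (p3,38)}
  {p1} × {37, 38, 39} = {(p1,37), (p1,38), (p1,39)}
  {p1, p2, p3} × {37} = {(p1,37), (p2,37), (p3,37)}
  {p1, p2, p3} × {38} = {(p1,38), (p2,38), (p3,38)}
  {p1, p2} × {37, 38} = {(p1,37), (p1,38), (p2,37), (p2,38)}
  {p1, p3} × {37, 38} = {(p1,37), (p1,38), (p3,37), (p3,38)}
  {p1, p2} × {37, 39} = {(p1,37), (p1,39), (p2,37), (p2,39)}
  {p1, p3} × {37, 39} = {(p1,37), (p1,39), (p3,37), (p3,39)}
  {p1, p2} × {37, 38, 39} = {(p1,37), (p1,38), (p1,39), (p2,37), (p2,38), (p2,39)}
  {p1, p3} × {37, 38, 39} = {(p1,37), (p1,38), (p1,39), (p3,37), (p3,38), (p3,39)}
  {p1, p2, p3} × {37, 38} = {(p1,37), (p1,38), (p2,37), (p2,38), (p3,37), (p3,38)}
  {p1, p2, p3} × {37, 39} = {(p1,37), (p1,39), (p2,37), (p2,39), (p3,37), (p3,39)}
  {p1, p2, p3} × {37, 38, 39} = {(p1,37), (p1,38), (p1,39), (p2,37), (p2,38), (p2,39), (p3,37), (p3,38), (p3,39)}
These 21 distinct sets form the basis B.
Close under arbitrary unions to get τ_{X×Y}; counting gives |τ_{X×Y}| = 70.


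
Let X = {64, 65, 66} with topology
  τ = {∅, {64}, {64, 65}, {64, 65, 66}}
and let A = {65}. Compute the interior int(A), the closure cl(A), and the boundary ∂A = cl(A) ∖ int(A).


int(A) = ∅, cl(A) = {65, 66}, ∂A = {65, 66}.

Closed sets in (X, τ) are complements of opens:
  closed(X, τ) = {∅, {66}, {65, 66}, {64, 65, 66}}.
int(A) = ⋃ {U ∈ τ : U ⊆ A}. Opens contained in A: ∅.
Taking the union of these: int(A) = ∅.
cl(A) = ⋂ {C closed : A ⊆ C}. Closed sets containing A: {65, 66}, {64, 65, 66}.
Intersecting these: cl(A) = {65, 66}.
∂A = cl(A) ∖ int(A) = {65, 66} ∖ ∅ = {65, 66}.


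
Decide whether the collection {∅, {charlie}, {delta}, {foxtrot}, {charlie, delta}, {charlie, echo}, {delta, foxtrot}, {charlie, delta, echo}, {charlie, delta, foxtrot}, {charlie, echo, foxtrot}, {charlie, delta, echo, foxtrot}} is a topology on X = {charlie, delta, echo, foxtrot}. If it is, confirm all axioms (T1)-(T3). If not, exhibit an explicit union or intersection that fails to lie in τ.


τ is NOT a topology on X.

Axiom (T1): ∅ ∈ τ? Yes; X ∈ τ? Yes.
Axiom (T2/T3): check pairwise unions and intersections of members of τ.
Counterexample for (T2): {charlie} ∪ {foxtrot} = {charlie, foxtrot} ∉ τ. Therefore τ is NOT a topology.


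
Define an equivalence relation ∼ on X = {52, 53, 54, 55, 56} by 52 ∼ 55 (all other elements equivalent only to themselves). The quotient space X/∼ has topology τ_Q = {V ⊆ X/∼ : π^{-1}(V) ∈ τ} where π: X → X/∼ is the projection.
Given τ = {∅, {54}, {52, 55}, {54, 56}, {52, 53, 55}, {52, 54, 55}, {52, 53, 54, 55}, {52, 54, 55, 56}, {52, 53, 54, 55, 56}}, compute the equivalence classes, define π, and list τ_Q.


X/∼ = {[52=55], [53], [54], [56]}; |τ_Q| = 9.

Equivalence classes: [52=55], [53], [54], [56].
Quotient map π: X → X/∼ sends 52 ↦ [52=55], 53 ↦ [53], 54 ↦ [54], 55 ↦ [52=55], 56 ↦ [56].
For each subset V ⊆ X/∼, compute π^{-1}(V) ⊆ X and check whether π^{-1}(V) ∈ τ. V is open in τ_Q iff π^{-1}(V) ∈ τ.
  V = {}: π^{-1}(V) = ∅ ∈ τ ✓.
  V = {[52=55]}: π^{-1}(V) = {52, 55} ∈ τ ✓.
  V = {[53]}: π^{-1}(V) = {53} ∉ τ ✗.
  V = {[52=55], [53]}: π^{-1}(V) = {52, 53, 55} ∈ τ ✓.
  V = {[54]}: π^{-1}(V) = {54} ∈ τ ✓.
  V = {[52=55], [54]}: π^{-1}(V) = {52, 54, 55} ∈ τ ✓.
  V = {[53], [54]}: π^{-1}(V) = {53, 54} ∉ τ ✗.
  V = {[52=55], [53], [54]}: π^{-1}(V) = {52, 53, 54, 55} ∈ τ ✓.
  V = {[56]}: π^{-1}(V) = {56} ∉ τ ✗.
  V = {[52=55], [56]}: π^{-1}(V) = {52, 55, 56} ∉ τ ✗.
  V = {[53], [56]}: π^{-1}(V) = {53, 56} ∉ τ ✗.
  V = {[52=55], [53], [56]}: π^{-1}(V) = {52, 53, 55, 56} ∉ τ ✗.
  V = {[54], [56]}: π^{-1}(V) = {54, 56} ∈ τ ✓.
  V = {[52=55], [54], [56]}: π^{-1}(V) = {52, 54, 55, 56} ∈ τ ✓.
  V = {[53], [54], [56]}: π^{-1}(V) = {53, 54, 56} ∉ τ ✗.
  V = {[52=55], [53], [54], [56]}: π^{-1}(V) = {52, 53, 54, 55, 56} ∈ τ ✓.
Open sets in the quotient: τ_Q = {{}, {[52=55]}, {[52=55], [53]}, {[54]}, {[52=55], [54]}, {[52=55], [53], [54]}, {[54], [56]}, {[52=55], [54], [56]}, {[52=55], [53], [54], [56]}} (9 elements).


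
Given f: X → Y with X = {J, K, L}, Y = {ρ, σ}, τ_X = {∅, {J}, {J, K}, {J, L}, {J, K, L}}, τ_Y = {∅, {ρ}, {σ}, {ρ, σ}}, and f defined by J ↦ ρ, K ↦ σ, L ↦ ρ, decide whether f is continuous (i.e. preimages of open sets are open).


f is NOT continuous.

Compute f^{-1}(U) for each U ∈ τ_Y:
  U = ∅: f^{-1}(U) = ∅ ∈ τ_X ✓.
  U = {ρ}: f^{-1}(U) = {J, L} ∈ τ_X ✓.
  U = {σ}: f^{-1}(U) = {K} ∉ τ_X ✗.
  U = {ρ, σ}: f^{-1}(U) = {J, K, L} ∈ τ_X ✓.
Found U = {σ} with f^{-1}(U) = {K} not in τ_X. Therefore f is NOT continuous.


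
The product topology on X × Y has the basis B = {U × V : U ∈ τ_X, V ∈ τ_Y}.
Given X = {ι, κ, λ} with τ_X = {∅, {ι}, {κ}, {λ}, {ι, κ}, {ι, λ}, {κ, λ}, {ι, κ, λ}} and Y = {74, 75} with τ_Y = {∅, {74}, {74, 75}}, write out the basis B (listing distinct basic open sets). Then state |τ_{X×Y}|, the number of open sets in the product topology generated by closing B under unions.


Basis B = {∅ × ∅, {ι} × {74}, {κ} × {74}, {λ} × {74}, {ι} × {74, 75}, {ι, κ} × {74}, {ι, λ} × {74}, {κ} × {74, 75}, {κ, λ} × {74}, {λ} × {74, 75}, {ι, κ, λ} × {74}, {ι, κ} × {74, 75}, {ι, λ} × {74, 75}, {κ, λ} × {74, 75}, {ι, κ, λ} × {74, 75}}; |τ_{X×Y}| = 27.

Enumerate products U × V with U ∈ τ_X, V ∈ τ_Y (deduplicated):
  ∅ × ∅ = {} (∅)
  {ι} × {74} = {(ι,74)}
  {κ} × {74} = {(κ,74)}
  {λ} × {74} = {(λ,74)}
  {ι} × {74, 75} = {(ι,74), (ι,75)}
  {ι, κ} × {74} = {(ι,74), (κ,74)}
  {ι, λ} × {74} = {(ι,74), (λ,74)}
  {κ} × {74, 75} = {(κ,74), (κ,75)}
  {κ, λ} × {74} = {(κ,74), (λ,74)}
  {λ} × {74, 75} = {(λ,74), (λ,75)}
  {ι, κ, λ} × {74} = {(ι,74), (κ,74), (λ,74)}
  {ι, κ} × {74, 75} = {(ι,74), (ι,75), (κ,74), (κ,75)}
  {ι, λ} × {74, 75} = {(ι,74), (ι,75), (λ,74), (λ,75)}
  {κ, λ} × {74, 75} = {(κ,74), (κ,75), (λ,74), (λ,75)}
  {ι, κ, λ} × {74, 75} = {(ι,74), (ι,75), (κ,74), (κ,75), (λ,74), (λ,75)}
These 15 distinct sets form the basis B.
Close under arbitrary unions to get τ_{X×Y}; counting gives |τ_{X×Y}| = 27.


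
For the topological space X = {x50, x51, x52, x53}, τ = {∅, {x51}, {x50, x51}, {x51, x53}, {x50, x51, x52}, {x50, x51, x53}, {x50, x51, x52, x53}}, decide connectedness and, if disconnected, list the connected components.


(X, τ) is connected.

Find clopen sets (U ∈ τ with X ∖ U ∈ τ):
  U = ∅, X ∖ U = {x50, x51, x52, x53} — both open, so U is clopen.
  U = {x50, x51, x52, x53}, X ∖ U = ∅ — both open, so U is clopen.
Only trivial clopens (∅ and X) exist, so (X, τ) is connected.
Compute connected components by grouping points that agree on all clopens:
  component: {x50, x51, x52, x53}


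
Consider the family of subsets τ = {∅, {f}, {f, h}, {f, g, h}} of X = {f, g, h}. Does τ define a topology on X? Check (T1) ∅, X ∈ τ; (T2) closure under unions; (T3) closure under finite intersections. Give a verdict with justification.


τ IS a topology on X.

Axiom (T1): ∅ ∈ τ? Yes; X ∈ τ? Yes.
Axiom (T2/T3): check pairwise unions and intersections of members of τ.
All pairwise intersections and unions checked — each lies in τ. Therefore τ satisfies (T1), (T2), (T3): it IS a topology on X.


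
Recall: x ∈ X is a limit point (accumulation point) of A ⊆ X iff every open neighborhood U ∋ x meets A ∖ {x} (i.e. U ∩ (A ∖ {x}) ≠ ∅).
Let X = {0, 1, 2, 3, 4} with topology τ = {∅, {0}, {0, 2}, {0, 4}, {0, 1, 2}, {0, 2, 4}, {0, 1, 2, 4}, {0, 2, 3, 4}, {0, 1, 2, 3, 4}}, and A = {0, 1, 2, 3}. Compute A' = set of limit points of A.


A' = {1, 2, 3, 4}

For each x ∈ X, list the open sets U ∈ τ with x ∈ U, then check whether U ∩ (A ∖ {x}) ≠ ∅ for every such U.
  x = 0: open {0} ∋ x has {0} ∩ (A ∖ {0}) = ∅, so x is NOT a limit point.
  x = 1: opens ∋ x are {0, 1, 2}, {0, 1, 2, 4}, {0, 1, 2, 3, 4}; each meets A ∖ {1}, so x IS a limit point.
  x = 2: opens ∋ x are {0, 2}, {0, 1, 2}, {0, 2, 4}, {0, 1, 2, 4}, {0, 2, 3, 4}, {0, 1, 2, 3, 4}; each meets A ∖ {2}, so x IS a limit point.
  x = 3: opens ∋ x are {0, 2, 3, 4}, {0, 1, 2, 3, 4}; each meets A ∖ {3}, so x IS a limit point.
  x = 4: opens ∋ x are {0, 4}, {0, 2, 4}, {0, 1, 2, 4}, {0, 2, 3, 4}, {0, 1, 2, 3, 4}; each meets A ∖ {4}, so x IS a limit point.
Collecting: A' = {1, 2, 3, 4}.


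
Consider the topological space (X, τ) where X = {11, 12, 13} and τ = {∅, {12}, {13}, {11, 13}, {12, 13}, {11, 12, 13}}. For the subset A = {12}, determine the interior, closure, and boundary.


int(A) = {12}, cl(A) = {12}, ∂A = ∅.

Closed sets in (X, τ) are complements of opens:
  closed(X, τ) = {∅, {11}, {12}, {11, 12}, {11, 13}, {11, 12, 13}}.
int(A) = ⋃ {U ∈ τ : U ⊆ A}. Opens contained in A: ∅, {12}.
Taking the union of these: int(A) = {12}.
cl(A) = ⋂ {C closed : A ⊆ C}. Closed sets containing A: {12}, {11, 12}, {11, 12, 13}.
Intersecting these: cl(A) = {12}.
∂A = cl(A) ∖ int(A) = {12} ∖ {12} = ∅.


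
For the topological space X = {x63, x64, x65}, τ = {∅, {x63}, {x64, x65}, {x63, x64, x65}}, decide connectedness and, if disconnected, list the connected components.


(X, τ) is disconnected; components = [{x63}, {x64, x65}].

Find clopen sets (U ∈ τ with X ∖ U ∈ τ):
  U = ∅, X ∖ U = {x63, x64, x65} — both open, so U is clopen.
  U = {x63}, X ∖ U = {x64, x65} — both open, so U is clopen.
  U = {x64, x65}, X ∖ U = {x63} — both open, so U is clopen.
  U = {x63, x64, x65}, X ∖ U = ∅ — both open, so U is clopen.
Nontrivial clopen(s) exist: e.g. {x64, x65}. So (X, τ) is disconnected.
Compute connected components by grouping points that agree on all clopens:
  component: {x63}
  component: {x64, x65}


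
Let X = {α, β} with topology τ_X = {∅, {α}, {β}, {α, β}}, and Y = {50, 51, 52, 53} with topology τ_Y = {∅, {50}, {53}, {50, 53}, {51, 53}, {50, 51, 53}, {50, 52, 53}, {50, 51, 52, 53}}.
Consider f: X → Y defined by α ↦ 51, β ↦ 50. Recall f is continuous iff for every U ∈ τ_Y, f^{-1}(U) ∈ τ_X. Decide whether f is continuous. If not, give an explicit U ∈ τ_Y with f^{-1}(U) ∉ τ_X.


f IS continuous.

Compute f^{-1}(U) for each U ∈ τ_Y:
  U = ∅: f^{-1}(U) = ∅ ∈ τ_X ✓.
  U = {50}: f^{-1}(U) = {β} ∈ τ_X ✓.
  U = {53}: f^{-1}(U) = ∅ ∈ τ_X ✓.
  U = {50, 53}: f^{-1}(U) = {β} ∈ τ_X ✓.
  U = {51, 53}: f^{-1}(U) = {α} ∈ τ_X ✓.
  U = {50, 51, 53}: f^{-1}(U) = {α, β} ∈ τ_X ✓.
  U = {50, 52, 53}: f^{-1}(U) = {β} ∈ τ_X ✓.
  U = {50, 51, 52, 53}: f^{-1}(U) = {α, β} ∈ τ_X ✓.
Every preimage lies in τ_X, so f IS continuous.


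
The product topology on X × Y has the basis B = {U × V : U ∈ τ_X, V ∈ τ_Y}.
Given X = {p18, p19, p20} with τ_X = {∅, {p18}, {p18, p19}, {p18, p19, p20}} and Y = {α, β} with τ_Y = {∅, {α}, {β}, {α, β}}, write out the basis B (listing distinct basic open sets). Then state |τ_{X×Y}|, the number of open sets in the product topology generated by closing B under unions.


Basis B = {∅ × ∅, {p18} × {α}, {p18} × {β}, {p18} × {α, β}, {p18, p19} × {α}, {p18, p19} × {β}, {p18, p19, p20} × {α}, {p18, p19, p20} × {β}, {p18, p19} × {α, β}, {p18, p19, p20} × {α, β}}; |τ_{X×Y}| = 16.

Enumerate products U × V with U ∈ τ_X, V ∈ τ_Y (deduplicated):
  ∅ × ∅ = {} (∅)
  {p18} × {α} = {(p18,α)}
  {p18} × {β} = {(p18,β)}
  {p18} × {α, β} = {(p18,α), (p18,β)}
  {p18, p19} × {α} = {(p18,α), (p19,α)}
  {p18, p19} × {β} = {(p18,β), (p19,β)}
  {p18, p19, p20} × {α} = {(p18,α), (p19,α), (p20,α)}
  {p18, p19, p20} × {β} = {(p18,β), (p19,β), (p20,β)}
  {p18, p19} × {α, β} = {(p18,α), (p18,β), (p19,α), (p19,β)}
  {p18, p19, p20} × {α, β} = {(p18,α), (p18,β), (p19,α), (p19,β), (p20,α), (p20,β)}
These 10 distinct sets form the basis B.
Close under arbitrary unions to get τ_{X×Y}; counting gives |τ_{X×Y}| = 16.


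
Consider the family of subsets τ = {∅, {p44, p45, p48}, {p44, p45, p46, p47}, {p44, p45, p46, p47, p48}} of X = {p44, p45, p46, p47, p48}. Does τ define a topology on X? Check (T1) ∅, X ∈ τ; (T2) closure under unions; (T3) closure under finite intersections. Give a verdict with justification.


τ is NOT a topology on X.

Axiom (T1): ∅ ∈ τ? Yes; X ∈ τ? Yes.
Axiom (T2/T3): check pairwise unions and intersections of members of τ.
Counterexample for (T3): {p44, p45, p48} ∩ {p44, p45, p46, p47} = {p44, p45} ∉ τ. Therefore τ is NOT a topology.


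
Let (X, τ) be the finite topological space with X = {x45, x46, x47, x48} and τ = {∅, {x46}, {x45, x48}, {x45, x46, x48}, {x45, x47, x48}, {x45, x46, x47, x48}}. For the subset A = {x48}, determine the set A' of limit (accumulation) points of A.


A' = {x45, x47}

For each x ∈ X, list the open sets U ∈ τ with x ∈ U, then check whether U ∩ (A ∖ {x}) ≠ ∅ for every such U.
  x = x45: opens ∋ x are {x45, x48}, {x45, x46, x48}, {x45, x47, x48}, {x45, x46, x47, x48}; each meets A ∖ {x45}, so x IS a limit point.
  x = x46: open {x46} ∋ x has {x46} ∩ (A ∖ {x46}) = ∅, so x is NOT a limit point.
  x = x47: opens ∋ x are {x45, x47, x48}, {x45, x46, x47, x48}; each meets A ∖ {x47}, so x IS a limit point.
  x = x48: open {x45, x48} ∋ x has {x45, x48} ∩ (A ∖ {x48}) = ∅, so x is NOT a limit point.
Collecting: A' = {x45, x47}.


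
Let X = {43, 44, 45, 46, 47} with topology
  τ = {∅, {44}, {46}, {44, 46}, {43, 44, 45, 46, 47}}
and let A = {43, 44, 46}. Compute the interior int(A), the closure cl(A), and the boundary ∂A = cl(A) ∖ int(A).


int(A) = {44, 46}, cl(A) = {43, 44, 45, 46, 47}, ∂A = {43, 45, 47}.

Closed sets in (X, τ) are complements of opens:
  closed(X, τ) = {∅, {43, 45, 47}, {43, 44, 45, 47}, {43, 45, 46, 47}, {43, 44, 45, 46, 47}}.
int(A) = ⋃ {U ∈ τ : U ⊆ A}. Opens contained in A: ∅, {44}, {46}, {44, 46}.
Taking the union of these: int(A) = {44, 46}.
cl(A) = ⋂ {C closed : A ⊆ C}. Closed sets containing A: {43, 44, 45, 46, 47}.
Intersecting these: cl(A) = {43, 44, 45, 46, 47}.
∂A = cl(A) ∖ int(A) = {43, 44, 45, 46, 47} ∖ {44, 46} = {43, 45, 47}.


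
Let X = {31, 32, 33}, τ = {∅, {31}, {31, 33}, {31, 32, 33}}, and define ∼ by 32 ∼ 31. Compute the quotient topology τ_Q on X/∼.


X/∼ = {[31=32], [33]}; |τ_Q| = 2.

Equivalence classes: [31=32], [33].
Quotient map π: X → X/∼ sends 31 ↦ [31=32], 32 ↦ [31=32], 33 ↦ [33].
For each subset V ⊆ X/∼, compute π^{-1}(V) ⊆ X and check whether π^{-1}(V) ∈ τ. V is open in τ_Q iff π^{-1}(V) ∈ τ.
  V = {}: π^{-1}(V) = ∅ ∈ τ ✓.
  V = {[31=32]}: π^{-1}(V) = {31, 32} ∉ τ ✗.
  V = {[33]}: π^{-1}(V) = {33} ∉ τ ✗.
  V = {[31=32], [33]}: π^{-1}(V) = {31, 32, 33} ∈ τ ✓.
Open sets in the quotient: τ_Q = {{}, {[31=32], [33]}} (2 elements).


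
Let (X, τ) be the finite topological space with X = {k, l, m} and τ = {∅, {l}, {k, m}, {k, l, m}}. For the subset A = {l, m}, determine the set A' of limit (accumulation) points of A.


A' = {k}

For each x ∈ X, list the open sets U ∈ τ with x ∈ U, then check whether U ∩ (A ∖ {x}) ≠ ∅ for every such U.
  x = k: opens ∋ x are {k, m}, {k, l, m}; each meets A ∖ {k}, so x IS a limit point.
  x = l: open {l} ∋ x has {l} ∩ (A ∖ {l}) = ∅, so x is NOT a limit point.
  x = m: open {k, m} ∋ x has {k, m} ∩ (A ∖ {m}) = ∅, so x is NOT a limit point.
Collecting: A' = {k}.


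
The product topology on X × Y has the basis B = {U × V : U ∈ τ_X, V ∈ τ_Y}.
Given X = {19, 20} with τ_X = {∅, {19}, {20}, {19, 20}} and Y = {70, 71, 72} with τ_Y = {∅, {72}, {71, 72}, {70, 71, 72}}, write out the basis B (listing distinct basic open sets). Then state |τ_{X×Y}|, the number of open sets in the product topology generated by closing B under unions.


Basis B = {∅ × ∅, {19} × {72}, {20} × {72}, {19} × {71, 72}, {19, 20} × {72}, {20} × {71, 72}, {19} × {70, 71, 72}, {20} × {70, 71, 72}, {19, 20} × {71, 72}, {19, 20} × {70, 71, 72}}; |τ_{X×Y}| = 16.

Enumerate products U × V with U ∈ τ_X, V ∈ τ_Y (deduplicated):
  ∅ × ∅ = {} (∅)
  {19} × {72} = {(19,72)}
  {20} × {72} = {(20,72)}
  {19} × {71, 72} = {(19,71), (19,72)}
  {19, 20} × {72} = {(19,72), (20,72)}
  {20} × {71, 72} = {(20,71), (20,72)}
  {19} × {70, 71, 72} = {(19,70), (19,71), (19,72)}
  {20} × {70, 71, 72} = {(20,70), (20,71), (20,72)}
  {19, 20} × {71, 72} = {(19,71), (19,72), (20,71), (20,72)}
  {19, 20} × {70, 71, 72} = {(19,70), (19,71), (19,72), (20,70), (20,71), (20,72)}
These 10 distinct sets form the basis B.
Close under arbitrary unions to get τ_{X×Y}; counting gives |τ_{X×Y}| = 16.


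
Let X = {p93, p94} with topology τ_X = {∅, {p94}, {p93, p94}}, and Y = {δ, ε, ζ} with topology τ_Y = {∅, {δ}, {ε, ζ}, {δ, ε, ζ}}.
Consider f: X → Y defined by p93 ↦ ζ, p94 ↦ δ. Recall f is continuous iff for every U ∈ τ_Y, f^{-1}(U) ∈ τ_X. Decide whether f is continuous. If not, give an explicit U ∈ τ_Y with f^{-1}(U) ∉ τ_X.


f is NOT continuous.

Compute f^{-1}(U) for each U ∈ τ_Y:
  U = ∅: f^{-1}(U) = ∅ ∈ τ_X ✓.
  U = {δ}: f^{-1}(U) = {p94} ∈ τ_X ✓.
  U = {ε, ζ}: f^{-1}(U) = {p93} ∉ τ_X ✗.
  U = {δ, ε, ζ}: f^{-1}(U) = {p93, p94} ∈ τ_X ✓.
Found U = {ε, ζ} with f^{-1}(U) = {p93} not in τ_X. Therefore f is NOT continuous.


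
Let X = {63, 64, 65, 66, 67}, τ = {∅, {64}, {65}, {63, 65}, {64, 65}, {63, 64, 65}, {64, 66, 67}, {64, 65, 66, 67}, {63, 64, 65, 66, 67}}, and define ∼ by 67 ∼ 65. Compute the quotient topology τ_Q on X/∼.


X/∼ = {[63], [64], [65=67], [66]}; |τ_Q| = 4.

Equivalence classes: [63], [64], [65=67], [66].
Quotient map π: X → X/∼ sends 63 ↦ [63], 64 ↦ [64], 65 ↦ [65=67], 66 ↦ [66], 67 ↦ [65=67].
For each subset V ⊆ X/∼, compute π^{-1}(V) ⊆ X and check whether π^{-1}(V) ∈ τ. V is open in τ_Q iff π^{-1}(V) ∈ τ.
  V = {}: π^{-1}(V) = ∅ ∈ τ ✓.
  V = {[63]}: π^{-1}(V) = {63} ∉ τ ✗.
  V = {[64]}: π^{-1}(V) = {64} ∈ τ ✓.
  V = {[63], [64]}: π^{-1}(V) = {63, 64} ∉ τ ✗.
  V = {[65=67]}: π^{-1}(V) = {65, 67} ∉ τ ✗.
  V = {[63], [65=67]}: π^{-1}(V) = {63, 65, 67} ∉ τ ✗.
  V = {[64], [65=67]}: π^{-1}(V) = {64, 65, 67} ∉ τ ✗.
  V = {[63], [64], [65=67]}: π^{-1}(V) = {63, 64, 65, 67} ∉ τ ✗.
  V = {[66]}: π^{-1}(V) = {66} ∉ τ ✗.
  V = {[63], [66]}: π^{-1}(V) = {63, 66} ∉ τ ✗.
  V = {[64], [66]}: π^{-1}(V) = {64, 66} ∉ τ ✗.
  V = {[63], [64], [66]}: π^{-1}(V) = {63, 64, 66} ∉ τ ✗.
  V = {[65=67], [66]}: π^{-1}(V) = {65, 66, 67} ∉ τ ✗.
  V = {[63], [65=67], [66]}: π^{-1}(V) = {63, 65, 66, 67} ∉ τ ✗.
  V = {[64], [65=67], [66]}: π^{-1}(V) = {64, 65, 66, 67} ∈ τ ✓.
  V = {[63], [64], [65=67], [66]}: π^{-1}(V) = {63, 64, 65, 66, 67} ∈ τ ✓.
Open sets in the quotient: τ_Q = {{}, {[64]}, {[64], [65=67], [66]}, {[63], [64], [65=67], [66]}} (4 elements).


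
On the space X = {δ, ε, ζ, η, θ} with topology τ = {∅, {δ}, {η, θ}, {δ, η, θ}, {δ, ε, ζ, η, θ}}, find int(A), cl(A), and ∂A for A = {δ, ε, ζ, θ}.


int(A) = {δ}, cl(A) = {δ, ε, ζ, η, θ}, ∂A = {ε, ζ, η, θ}.

Closed sets in (X, τ) are complements of opens:
  closed(X, τ) = {∅, {ε, ζ}, {δ, ε, ζ}, {ε, ζ, η, θ}, {δ, ε, ζ, η, θ}}.
int(A) = ⋃ {U ∈ τ : U ⊆ A}. Opens contained in A: ∅, {δ}.
Taking the union of these: int(A) = {δ}.
cl(A) = ⋂ {C closed : A ⊆ C}. Closed sets containing A: {δ, ε, ζ, η, θ}.
Intersecting these: cl(A) = {δ, ε, ζ, η, θ}.
∂A = cl(A) ∖ int(A) = {δ, ε, ζ, η, θ} ∖ {δ} = {ε, ζ, η, θ}.


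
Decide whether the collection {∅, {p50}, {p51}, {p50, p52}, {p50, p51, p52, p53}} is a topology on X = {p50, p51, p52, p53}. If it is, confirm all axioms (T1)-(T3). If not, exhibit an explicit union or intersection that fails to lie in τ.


τ is NOT a topology on X.

Axiom (T1): ∅ ∈ τ? Yes; X ∈ τ? Yes.
Axiom (T2/T3): check pairwise unions and intersections of members of τ.
Counterexample for (T2): {p50} ∪ {p51} = {p50, p51} ∉ τ. Therefore τ is NOT a topology.


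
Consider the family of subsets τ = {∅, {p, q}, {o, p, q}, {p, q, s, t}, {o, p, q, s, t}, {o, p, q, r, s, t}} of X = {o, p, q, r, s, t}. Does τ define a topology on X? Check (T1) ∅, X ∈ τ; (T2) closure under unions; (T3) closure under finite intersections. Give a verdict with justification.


τ IS a topology on X.

Axiom (T1): ∅ ∈ τ? Yes; X ∈ τ? Yes.
Axiom (T2/T3): check pairwise unions and intersections of members of τ.
All pairwise intersections and unions checked — each lies in τ. Therefore τ satisfies (T1), (T2), (T3): it IS a topology on X.
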